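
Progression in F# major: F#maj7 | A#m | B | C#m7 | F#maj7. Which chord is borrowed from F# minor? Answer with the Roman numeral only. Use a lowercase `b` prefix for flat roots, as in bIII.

v7

The diatonic triads in F# major are F#, G#m, A#m, B, C#, D#m, E#dim. F#maj7, A#m and B all belong to that set. But C#m7 (C#–E–G#–B) is foreign: the diatonic V on degree 5 is C#, whereas C#m7 comes from F# minor. It is labeled v7.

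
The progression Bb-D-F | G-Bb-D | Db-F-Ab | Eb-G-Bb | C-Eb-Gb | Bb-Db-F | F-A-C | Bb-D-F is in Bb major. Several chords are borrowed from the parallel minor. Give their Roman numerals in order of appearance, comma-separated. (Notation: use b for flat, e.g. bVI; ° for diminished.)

bIII, ii°, i

The diatonic triads in Bb major are Bb, Cm, Dm, Eb, F, Gm, Adim. Bb–D–F = Bb, G–Bb–D = Gm, Eb–G–Bb = Eb and F–A–C = F are all diatonic. Db–F–Ab is not: scale degree 3 in Bb major carries Dm (iii). In Bb minor the chord on that degree is Db, so here it functions as bIII, borrowed from the parallel minor. C–Eb–Gb doesn't fit — on degree 2 Bb major would have Cm (ii). Cdim is the degree-2 chord of Bb minor, so it is the borrowed ii°. But Bb–Db–F is foreign: the diatonic I on degree 1 is Bb, whereas Bbm comes from Bb minor. It is labeled i.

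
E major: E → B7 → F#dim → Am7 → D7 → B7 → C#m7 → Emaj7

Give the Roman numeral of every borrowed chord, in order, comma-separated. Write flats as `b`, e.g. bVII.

ii°, iv7, bVII7

In E major the diatonic chords are E, F#m, G#m, A, B, C#m, D#dim. Of the given chords, E, B7, C#m7 and Emaj7 are diatonic. F#dim (F#–A–C) is not: scale degree 2 in E major carries F#m (ii). In E minor the chord on that degree is F#dim, so here it functions as ii°, borrowed from the parallel minor. Am7 (A–C–E–G) is not: scale degree 4 in E major carries A (IV). In E minor the chord on that degree is Am7, so here it functions as iv7, borrowed from the parallel minor. D7 (D–F#–A–C) doesn't fit — on degree 7 E major would have D#dim (vii°). D7 is the degree-7 chord of E minor, so it is the borrowed bVII7.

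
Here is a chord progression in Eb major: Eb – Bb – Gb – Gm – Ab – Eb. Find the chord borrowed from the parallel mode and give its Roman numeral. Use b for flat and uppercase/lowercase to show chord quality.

bIII

In Eb major the diatonic chords are Eb, Fm, Gm, Ab, Bb, Cm, Ddim. Eb, Bb, Gm and Ab are all diatonic. Gb (Gb–Bb–Db) is not: scale degree 3 in Eb major carries Gm (iii). In Eb minor the chord on that degree is Gb, so here it functions as bIII, borrowed from the parallel minor.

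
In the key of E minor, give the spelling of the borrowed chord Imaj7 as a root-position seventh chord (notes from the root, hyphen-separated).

E-G#-B-D#

Imaj7 is built on scale degree 1, which is E in both E minor and its parallel. Stacking thirds in E major on E gives E–G#–B–D#.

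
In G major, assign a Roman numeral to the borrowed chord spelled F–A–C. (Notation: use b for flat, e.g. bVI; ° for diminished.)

bVII

In G major scale degree 7 is F#; F is its lowered form, from G minor. F–A–C is a major chord — the form found in G minor, not the diatonic vii° (F#dim). Borrowed into G major it is written bVII.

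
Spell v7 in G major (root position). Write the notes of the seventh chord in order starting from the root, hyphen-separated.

D-F-A-C

The root, D, is scale degree 5 — the same note in G major and G minor; only the chord quality changes. Stacking thirds in G minor on D gives D–F–A–C.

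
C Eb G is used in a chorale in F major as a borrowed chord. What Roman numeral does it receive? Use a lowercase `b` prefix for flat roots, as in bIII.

C is scale degree 5 in F major. Diatonically F major has C (V) on that degree; C–Eb–G is instead the minor chord native to F minor, so it takes the label v.

v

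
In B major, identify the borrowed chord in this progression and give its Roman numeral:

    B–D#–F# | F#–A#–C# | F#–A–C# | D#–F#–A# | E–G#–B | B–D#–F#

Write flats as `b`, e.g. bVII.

B major has the diatonic set B, C#m, D#m, E, F#, G#m, A#dim. B–D#–F# = B, F#–A#–C# = F#, D#–F#–A# = D#m and E–G#–B = E all belong to that set. F#–A–C# doesn't fit — on degree 5 B major would have F# (V). F#m is the degree-5 chord of B minor, so it is the borrowed v.

v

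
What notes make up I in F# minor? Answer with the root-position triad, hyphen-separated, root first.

F#-A#-C#

The root, F#, is scale degree 1 — the same note in F# minor and F# major; only the chord quality changes. Building the major chord from the parallel major on F#: F#–A#–C#.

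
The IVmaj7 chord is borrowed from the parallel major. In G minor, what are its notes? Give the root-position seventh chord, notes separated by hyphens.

IVmaj7 is built on scale degree 4, which is C in both G minor and its parallel. Stacking thirds in G major on C gives C–E–G–B.

C-E-G-B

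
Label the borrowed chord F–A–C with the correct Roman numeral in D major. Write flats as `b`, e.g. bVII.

bIII

F is the lowered form of scale degree 3 in D major (the diatonic degree 3 is F#). The diatonic chord on degree 3 would be F#m (iii), but F–A–C is the major chord from D minor. As a borrowed chord it is labeled bIII.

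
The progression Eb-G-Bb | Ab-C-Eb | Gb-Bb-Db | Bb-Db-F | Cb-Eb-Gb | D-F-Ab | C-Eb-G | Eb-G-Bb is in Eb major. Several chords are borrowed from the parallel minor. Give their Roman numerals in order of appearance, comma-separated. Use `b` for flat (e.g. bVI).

bIII, v, bVI

Eb major has the diatonic set Eb, Fm, Gm, Ab, Bb, Cm, Ddim. Of the given chords, Eb–G–Bb = Eb, Ab–C–Eb = Ab, D–F–Ab = Ddim and C–Eb–G = Cm are diatonic. Gb–Bb–Db is not: scale degree 3 in Eb major carries Gm (iii). In Eb minor the chord on that degree is Gb, so here it functions as bIII, borrowed from the parallel minor. Bb–Db–F is not: scale degree 5 in Eb major carries Bb (V). In Eb minor the chord on that degree is Bbm, so here it functions as v, borrowed from the parallel minor. Cb–Eb–Gb doesn't fit — on degree 6 Eb major would have Cm (vi). Cb is the degree-6 chord of Eb minor, so it is the borrowed bVI.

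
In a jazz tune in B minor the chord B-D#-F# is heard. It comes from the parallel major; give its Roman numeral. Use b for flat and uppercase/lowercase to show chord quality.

I

B is scale degree 1 in B minor. The diatonic chord on degree 1 would be Bm (i), but B–D#–F# is the major chord from B major. As a borrowed chord it is labeled I.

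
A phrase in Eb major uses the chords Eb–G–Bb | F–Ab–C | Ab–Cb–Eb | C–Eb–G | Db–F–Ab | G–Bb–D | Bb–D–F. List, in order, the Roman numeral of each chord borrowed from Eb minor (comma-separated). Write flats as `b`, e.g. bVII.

iv, bVII

Eb major has the diatonic set Eb, Fm, Gm, Ab, Bb, Cm, Ddim. Of the given chords, Eb–G–Bb = Eb, F–Ab–C = Fm, C–Eb–G = Cm, G–Bb–D = Gm and Bb–D–F = Bb are diatonic. Ab–Cb–Eb doesn't fit — on degree 4 Eb major would have Ab (IV). Abm is the degree-4 chord of Eb minor, so it is the borrowed iv. But Db–F–Ab is foreign: the diatonic vii° on degree 7 is Ddim, whereas Db comes from Eb minor. It is labeled bVII.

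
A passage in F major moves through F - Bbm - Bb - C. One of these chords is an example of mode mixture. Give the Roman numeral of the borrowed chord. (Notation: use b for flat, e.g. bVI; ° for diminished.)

iv

In F major the diatonic chords are F, Gm, Am, Bb, C, Dm, Edim. F, Bb and C are all diatonic. Bbm (Bb–Db–F) doesn't fit — on degree 4 F major would have Bb (IV). Bbm is the degree-4 chord of F minor, so it is the borrowed iv.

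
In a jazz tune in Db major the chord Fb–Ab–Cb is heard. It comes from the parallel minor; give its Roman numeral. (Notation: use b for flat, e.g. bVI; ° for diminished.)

The root Fb is the lowered 3rd scale degree — diatonically Db major has F there. The diatonic chord on degree 3 would be Fm (iii), but Fb–Ab–Cb is the major chord from Db minor. As a borrowed chord it is labeled bIII.

bIII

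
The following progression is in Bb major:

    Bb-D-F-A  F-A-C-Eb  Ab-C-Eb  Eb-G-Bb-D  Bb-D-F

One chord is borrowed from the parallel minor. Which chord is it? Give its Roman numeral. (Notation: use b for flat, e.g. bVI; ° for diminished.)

Bb major has the diatonic set Bb, Cm, Dm, Eb, F, Gm, Adim. Bb–D–F–A = Bbmaj7, F–A–C–Eb = F7, Eb–G–Bb–D = Ebmaj7 and Bb–D–F = Bb all belong to that set. Ab–C–Eb doesn't fit — on degree 7 Bb major would have Adim (vii°). Ab is the degree-7 chord of Bb minor, so it is the borrowed bVII.

bVII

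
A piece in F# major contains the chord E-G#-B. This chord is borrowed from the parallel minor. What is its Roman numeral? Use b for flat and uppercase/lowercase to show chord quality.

E is the lowered form of scale degree 7 in F# major (the diatonic degree 7 is E#). E–G#–B is a major chord — the form found in F# minor, not the diatonic vii° (E#dim). Borrowed into F# major it is written bVII.

bVII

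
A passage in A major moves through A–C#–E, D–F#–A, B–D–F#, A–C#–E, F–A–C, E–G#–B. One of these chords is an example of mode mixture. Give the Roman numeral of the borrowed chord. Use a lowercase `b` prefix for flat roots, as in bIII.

bVI

The diatonic triads in A major are A, Bm, C#m, D, E, F#m, G#dim. A–C#–E = A, D–F#–A = D, B–D–F# = Bm and E–G#–B = E all belong to that set. But F–A–C is foreign: the diatonic vi on degree 6 is F#m, whereas F comes from A minor. It is labeled bVI.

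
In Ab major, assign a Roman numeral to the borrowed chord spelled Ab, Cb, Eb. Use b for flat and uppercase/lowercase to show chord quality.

i

Ab is scale degree 1 in Ab major. The diatonic chord on degree 1 would be Ab (I), but Ab–Cb–Eb is the minor chord from Ab minor. As a borrowed chord it is labeled i.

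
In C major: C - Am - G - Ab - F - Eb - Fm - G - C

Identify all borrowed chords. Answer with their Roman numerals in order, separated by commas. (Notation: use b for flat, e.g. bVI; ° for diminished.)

The diatonic triads in C major are C, Dm, Em, F, G, Am, Bdim. C, Am, G and F all belong to that set. But Ab (Ab–C–Eb) is foreign: the diatonic vi on degree 6 is Am, whereas Ab comes from C minor. It is labeled bVI. But Eb (Eb–G–Bb) is foreign: the diatonic iii on degree 3 is Em, whereas Eb comes from C minor. It is labeled bIII. Fm (F–Ab–C) doesn't fit — on degree 4 C major would have F (IV). Fm is the degree-4 chord of C minor, so it is the borrowed iv.

bVI, bIII, iv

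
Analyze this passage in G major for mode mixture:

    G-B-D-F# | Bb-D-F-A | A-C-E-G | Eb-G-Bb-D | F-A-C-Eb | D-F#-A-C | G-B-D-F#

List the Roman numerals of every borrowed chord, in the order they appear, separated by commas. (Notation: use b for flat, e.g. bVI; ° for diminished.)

bIIImaj7, bVImaj7, bVII7

G major has the diatonic set G, Am, Bm, C, D, Em, F#dim. G–B–D–F# = Gmaj7, A–C–E–G = Am7 and D–F#–A–C = D7 all belong to that set. Bb–D–F–A is not: scale degree 3 in G major carries Bm (iii). In G minor the chord on that degree is Bbmaj7, so here it functions as bIIImaj7, borrowed from the parallel minor. Eb–G–Bb–D doesn't fit — on degree 6 G major would have Em (vi). Ebmaj7 is the degree-6 chord of G minor, so it is the borrowed bVImaj7. F–A–C–Eb is not: scale degree 7 in G major carries F#dim (vii°). In G minor the chord on that degree is F7, so here it functions as bVII7, borrowed from the parallel minor.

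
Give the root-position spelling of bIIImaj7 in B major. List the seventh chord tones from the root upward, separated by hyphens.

bIIImaj7 is built on the lowered scale degree 3. In B major degree 3 is D#; lowered it becomes D. In B minor the chord on D is D–F#–A–C#.

D-F#-A-C#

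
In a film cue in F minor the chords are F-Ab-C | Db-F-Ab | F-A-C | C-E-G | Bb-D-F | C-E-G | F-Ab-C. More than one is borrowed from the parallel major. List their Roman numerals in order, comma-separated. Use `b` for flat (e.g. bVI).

I, IV

F minor has the diatonic set Fm, Gdim, Ab, Bbm, C, Db, Eb (with V from harmonic minor). F–Ab–C = Fm, Db–F–Ab = Db and C–E–G = C all belong to that set. F–A–C doesn't fit — on degree 1 F minor would have Fm (i). F is the degree-1 chord of F major, so it is the borrowed I. Bb–D–F is not: scale degree 4 in F minor carries Bbm (iv). In F major the chord on that degree is Bb, so here it functions as IV, borrowed from the parallel major.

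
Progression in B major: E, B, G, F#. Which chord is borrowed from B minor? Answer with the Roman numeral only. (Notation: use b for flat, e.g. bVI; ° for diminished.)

B major has the diatonic set B, C#m, D#m, E, F#, G#m, A#dim. E, B and F# all belong to that set. But G (G–B–D) is foreign: the diatonic vi on degree 6 is G#m, whereas G comes from B minor. It is labeled bVI.

bVI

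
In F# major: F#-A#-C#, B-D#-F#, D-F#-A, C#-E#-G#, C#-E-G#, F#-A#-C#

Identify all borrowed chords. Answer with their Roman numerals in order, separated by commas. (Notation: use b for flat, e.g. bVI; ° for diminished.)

The diatonic triads in F# major are F#, G#m, A#m, B, C#, D#m, E#dim. Of the given chords, F#–A#–C# = F#, B–D#–F# = B and C#–E#–G# = C# are diatonic. D–F#–A is not: scale degree 6 in F# major carries D#m (vi). In F# minor the chord on that degree is D, so here it functions as bVI, borrowed from the parallel minor. C#–E–G# doesn't fit — on degree 5 F# major would have C# (V). C#m is the degree-5 chord of F# minor, so it is the borrowed v.

bVI, v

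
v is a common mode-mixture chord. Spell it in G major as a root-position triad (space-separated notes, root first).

D F A

v is built on scale degree 5, which is D in both G major and its parallel. In G minor the chord on D is D–F–A.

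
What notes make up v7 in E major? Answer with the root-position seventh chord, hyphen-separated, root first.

B-D-F#-A

The root, B, is scale degree 5 — the same note in E major and E minor; only the chord quality changes. Building the minor-seventh chord from the parallel minor on B: B–D–F#–A.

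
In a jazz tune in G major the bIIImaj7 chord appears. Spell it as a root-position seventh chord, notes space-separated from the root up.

Scale degree 3 in G major is B. bIIImaj7 uses the lowered form, Bb, taken from G minor. Stacking thirds in G minor on Bb gives Bb–D–F–A.

Bb D F A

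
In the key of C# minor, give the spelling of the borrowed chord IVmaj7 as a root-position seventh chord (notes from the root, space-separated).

F# A# C# E#

IVmaj7 is built on scale degree 4, which is F# in both C# minor and its parallel. Stacking thirds in C# major on F# gives F#–A#–C#–E#.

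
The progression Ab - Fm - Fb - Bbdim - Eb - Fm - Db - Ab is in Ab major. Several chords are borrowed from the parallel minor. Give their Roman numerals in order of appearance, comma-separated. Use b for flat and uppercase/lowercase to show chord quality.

bVI, ii°

Ab major has the diatonic set Ab, Bbm, Cm, Db, Eb, Fm, Gdim. Ab, Fm, Eb and Db all belong to that set. Fb (Fb–Ab–Cb) doesn't fit — on degree 6 Ab major would have Fm (vi). Fb is the degree-6 chord of Ab minor, so it is the borrowed bVI. But Bbdim (Bb–Db–Fb) is foreign: the diatonic ii on degree 2 is Bbm, whereas Bbdim comes from Ab minor. It is labeled ii°.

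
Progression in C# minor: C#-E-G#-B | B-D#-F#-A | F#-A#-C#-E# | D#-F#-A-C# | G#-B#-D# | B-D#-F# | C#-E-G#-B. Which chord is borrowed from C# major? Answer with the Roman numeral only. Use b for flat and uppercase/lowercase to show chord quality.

C# minor has the diatonic set C#m, D#dim, E, F#m, G#, A, B (with V from harmonic minor). Of the given chords, C#–E–G#–B = C#m7, B–D#–F#–A = B7, D#–F#–A–C# = D#m7b5, G#–B#–D# = G# and B–D#–F# = B are diatonic. F#–A#–C#–E# doesn't fit — on degree 4 C# minor would have F#m (iv). F#maj7 is the degree-4 chord of C# major, so it is the borrowed IVmaj7.

IVmaj7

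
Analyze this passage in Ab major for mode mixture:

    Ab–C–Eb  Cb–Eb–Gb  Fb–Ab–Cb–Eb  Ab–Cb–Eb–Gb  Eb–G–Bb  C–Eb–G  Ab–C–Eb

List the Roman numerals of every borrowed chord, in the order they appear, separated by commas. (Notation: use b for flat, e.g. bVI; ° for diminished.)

bIII, bVImaj7, i7

Ab major has the diatonic set Ab, Bbm, Cm, Db, Eb, Fm, Gdim. Ab–C–Eb = Ab, Eb–G–Bb = Eb and C–Eb–G = Cm are all diatonic. But Cb–Eb–Gb is foreign: the diatonic iii on degree 3 is Cm, whereas Cb comes from Ab minor. It is labeled bIII. Fb–Ab–Cb–Eb doesn't fit — on degree 6 Ab major would have Fm (vi). Fbmaj7 is the degree-6 chord of Ab minor, so it is the borrowed bVImaj7. But Ab–Cb–Eb–Gb is foreign: the diatonic I on degree 1 is Ab, whereas Abm7 comes from Ab minor. It is labeled i7.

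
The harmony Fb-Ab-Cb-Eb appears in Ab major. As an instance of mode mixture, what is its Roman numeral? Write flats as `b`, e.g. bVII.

In Ab major scale degree 6 is F; Fb is its lowered form, from Ab minor. The diatonic chord on degree 6 would be Fm (vi), but Fb–Ab–Cb–Eb is the major-seventh chord from Ab minor. As a borrowed chord it is labeled bVImaj7.

bVImaj7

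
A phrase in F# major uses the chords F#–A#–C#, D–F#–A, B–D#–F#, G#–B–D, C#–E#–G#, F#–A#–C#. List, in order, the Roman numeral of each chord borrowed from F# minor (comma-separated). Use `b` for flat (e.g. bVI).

bVI, ii°

In F# major the diatonic chords are F#, G#m, A#m, B, C#, D#m, E#dim. F#–A#–C# = F#, B–D#–F# = B and C#–E#–G# = C# all belong to that set. D–F#–A doesn't fit — on degree 6 F# major would have D#m (vi). D is the degree-6 chord of F# minor, so it is the borrowed bVI. G#–B–D is not: scale degree 2 in F# major carries G#m (ii). In F# minor the chord on that degree is G#dim, so here it functions as ii°, borrowed from the parallel minor.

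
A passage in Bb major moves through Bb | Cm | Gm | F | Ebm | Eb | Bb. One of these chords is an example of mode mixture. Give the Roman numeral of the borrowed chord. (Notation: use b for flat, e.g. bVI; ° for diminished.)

Bb major has the diatonic set Bb, Cm, Dm, Eb, F, Gm, Adim. Of the given chords, Bb, Cm, Gm, F and Eb are diatonic. Ebm (Eb–Gb–Bb) is not: scale degree 4 in Bb major carries Eb (IV). In Bb minor the chord on that degree is Ebm, so here it functions as iv, borrowed from the parallel minor.

iv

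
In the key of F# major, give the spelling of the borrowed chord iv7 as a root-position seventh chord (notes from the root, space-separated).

The root, B, is scale degree 4 — the same note in F# major and F# minor; only the chord quality changes. Building the minor-seventh chord from the parallel minor on B: B–D–F#–A.

B D F# A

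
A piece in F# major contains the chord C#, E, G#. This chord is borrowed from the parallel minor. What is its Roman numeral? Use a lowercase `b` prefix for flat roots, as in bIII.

v

C# is scale degree 5 in F# major. The diatonic chord on degree 5 would be C# (V), but C#–E–G# is the minor chord from F# minor. As a borrowed chord it is labeled v.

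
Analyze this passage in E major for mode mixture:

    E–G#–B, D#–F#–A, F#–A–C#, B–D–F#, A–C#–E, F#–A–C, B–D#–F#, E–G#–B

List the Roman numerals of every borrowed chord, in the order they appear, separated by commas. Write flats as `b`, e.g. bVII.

v, ii°

In E major the diatonic chords are E, F#m, G#m, A, B, C#m, D#dim. E–G#–B = E, D#–F#–A = D#dim, F#–A–C# = F#m, A–C#–E = A and B–D#–F# = B all belong to that set. But B–D–F# is foreign: the diatonic V on degree 5 is B, whereas Bm comes from E minor. It is labeled v. F#–A–C is not: scale degree 2 in E major carries F#m (ii). In E minor the chord on that degree is F#dim, so here it functions as ii°, borrowed from the parallel minor.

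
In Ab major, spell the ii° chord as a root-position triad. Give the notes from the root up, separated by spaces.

ii° is built on scale degree 2, which is Bb in both Ab major and its parallel. In Ab minor the chord on Bb is Bb–Db–Fb.

Bb Db Fb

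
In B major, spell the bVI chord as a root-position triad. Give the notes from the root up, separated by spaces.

bVI is built on the lowered scale degree 6. In B major degree 6 is G#; lowered it becomes G. Building the major chord from the parallel minor on G: G–B–D.

G B D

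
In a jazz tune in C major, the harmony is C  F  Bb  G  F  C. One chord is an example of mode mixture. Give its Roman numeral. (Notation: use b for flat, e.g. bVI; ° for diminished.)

In C major the diatonic chords are C, Dm, Em, F, G, Am, Bdim. C, F and G all belong to that set. Bb (Bb–D–F) doesn't fit — on degree 7 C major would have Bdim (vii°). Bb is the degree-7 chord of C minor, so it is the borrowed bVII.

bVII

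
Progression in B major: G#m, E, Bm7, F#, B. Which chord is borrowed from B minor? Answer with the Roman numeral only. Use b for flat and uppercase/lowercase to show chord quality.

i7

In B major the diatonic chords are B, C#m, D#m, E, F#, G#m, A#dim. Of the given chords, G#m, E, F# and B are diatonic. But Bm7 (B–D–F#–A) is foreign: the diatonic I on degree 1 is B, whereas Bm7 comes from B minor. It is labeled i7.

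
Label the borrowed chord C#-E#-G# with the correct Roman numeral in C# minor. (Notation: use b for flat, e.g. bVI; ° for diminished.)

C# is scale degree 1 in C# minor. C#–E#–G# is a major chord — the form found in C# major, not the diatonic i (C#m). Borrowed into C# minor it is written I.

I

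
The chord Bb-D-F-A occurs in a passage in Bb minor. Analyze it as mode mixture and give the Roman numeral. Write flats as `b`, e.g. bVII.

The root Bb is the diatonic 1st degree of Bb minor; the borrowing shows in the chord quality. The diatonic chord on degree 1 would be Bbm (i), but Bb–D–F–A is the major-seventh chord from Bb major. As a borrowed chord it is labeled Imaj7.

Imaj7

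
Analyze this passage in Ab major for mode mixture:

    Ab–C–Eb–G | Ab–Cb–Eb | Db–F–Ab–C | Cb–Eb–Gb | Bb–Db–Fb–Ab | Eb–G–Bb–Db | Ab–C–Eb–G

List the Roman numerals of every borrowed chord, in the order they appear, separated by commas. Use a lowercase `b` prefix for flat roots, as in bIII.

In Ab major the diatonic chords are Ab, Bbm, Cm, Db, Eb, Fm, Gdim. Ab–C–Eb–G = Abmaj7, Db–F–Ab–C = Dbmaj7 and Eb–G–Bb–Db = Eb7 all belong to that set. Ab–Cb–Eb doesn't fit — on degree 1 Ab major would have Ab (I). Abm is the degree-1 chord of Ab minor, so it is the borrowed i. Cb–Eb–Gb is not: scale degree 3 in Ab major carries Cm (iii). In Ab minor the chord on that degree is Cb, so here it functions as bIII, borrowed from the parallel minor. Bb–Db–Fb–Ab doesn't fit — on degree 2 Ab major would have Bbm (ii). Bbm7b5 is the degree-2 chord of Ab minor, so it is the borrowed iiø7.

i, bIII, iiø7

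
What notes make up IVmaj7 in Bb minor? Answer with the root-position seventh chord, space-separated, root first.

Eb G Bb D

The root, Eb, is scale degree 4 — the same note in Bb minor and Bb major; only the chord quality changes. In Bb major the chord on Eb is Eb–G–Bb–D.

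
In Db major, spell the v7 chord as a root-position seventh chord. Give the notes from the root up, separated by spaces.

Ab Cb Eb Gb

v7 is built on scale degree 5, which is Ab in both Db major and its parallel. Building the minor-seventh chord from the parallel minor on Ab: Ab–Cb–Eb–Gb.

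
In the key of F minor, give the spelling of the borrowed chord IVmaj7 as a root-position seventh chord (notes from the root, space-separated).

IVmaj7 is built on scale degree 4, which is Bb in both F minor and its parallel. In F major the chord on Bb is Bb–D–F–A.

Bb D F A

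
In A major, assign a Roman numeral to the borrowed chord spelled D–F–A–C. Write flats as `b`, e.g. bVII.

The root D is the diatonic 4th degree of A major; the borrowing shows in the chord quality. The diatonic chord on degree 4 would be D (IV), but D–F–A–C is the minor-seventh chord from A minor. As a borrowed chord it is labeled iv7.

iv7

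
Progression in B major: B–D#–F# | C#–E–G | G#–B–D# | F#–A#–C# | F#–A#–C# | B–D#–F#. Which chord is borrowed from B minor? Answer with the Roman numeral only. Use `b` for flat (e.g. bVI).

The diatonic triads in B major are B, C#m, D#m, E, F#, G#m, A#dim. B–D#–F# = B, G#–B–D# = G#m and F#–A#–C# = F# are all diatonic. C#–E–G is not: scale degree 2 in B major carries C#m (ii). In B minor the chord on that degree is C#dim, so here it functions as ii°, borrowed from the parallel minor.

ii°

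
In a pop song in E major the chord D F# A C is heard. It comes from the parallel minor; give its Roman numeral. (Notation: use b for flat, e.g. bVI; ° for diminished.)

bVII7

D is the lowered form of scale degree 7 in E major (the diatonic degree 7 is D#). The diatonic chord on degree 7 would be D#dim (vii°), but D–F#–A–C is the dominant-seventh chord from E minor. As a borrowed chord it is labeled bVII7.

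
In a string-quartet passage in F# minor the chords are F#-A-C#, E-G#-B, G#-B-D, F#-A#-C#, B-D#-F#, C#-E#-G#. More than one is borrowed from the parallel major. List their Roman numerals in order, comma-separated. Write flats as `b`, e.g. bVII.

In F# minor (with V from harmonic minor) the diatonic chords are F#m, G#dim, A, Bm, C#, D, E. F#–A–C# = F#m, E–G#–B = E, G#–B–D = G#dim and C#–E#–G# = C# all belong to that set. F#–A#–C# is not: scale degree 1 in F# minor carries F#m (i). In F# major the chord on that degree is F#, so here it functions as I, borrowed from the parallel major. B–D#–F# doesn't fit — on degree 4 F# minor would have Bm (iv). B is the degree-4 chord of F# major, so it is the borrowed IV.

I, IV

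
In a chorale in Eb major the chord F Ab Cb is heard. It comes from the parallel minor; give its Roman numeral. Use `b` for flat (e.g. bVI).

F is scale degree 2 in Eb major. The diatonic chord on degree 2 would be Fm (ii), but F–Ab–Cb is the diminished chord from Eb minor. As a borrowed chord it is labeled ii°.

ii°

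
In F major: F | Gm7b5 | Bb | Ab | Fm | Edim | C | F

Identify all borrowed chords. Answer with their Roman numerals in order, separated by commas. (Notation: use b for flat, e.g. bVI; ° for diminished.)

iiø7, bIII, i

In F major the diatonic chords are F, Gm, Am, Bb, C, Dm, Edim. F, Bb, Edim and C are all diatonic. But Gm7b5 (G–Bb–Db–F) is foreign: the diatonic ii on degree 2 is Gm, whereas Gm7b5 comes from F minor. It is labeled iiø7. Ab (Ab–C–Eb) doesn't fit — on degree 3 F major would have Am (iii). Ab is the degree-3 chord of F minor, so it is the borrowed bIII. Fm (F–Ab–C) doesn't fit — on degree 1 F major would have F (I). Fm is the degree-1 chord of F minor, so it is the borrowed i.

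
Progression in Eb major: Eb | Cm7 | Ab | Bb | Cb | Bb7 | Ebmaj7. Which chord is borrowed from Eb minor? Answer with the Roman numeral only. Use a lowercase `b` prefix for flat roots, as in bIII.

bVI

In Eb major the diatonic chords are Eb, Fm, Gm, Ab, Bb, Cm, Ddim. Eb, Cm7, Ab, Bb, Bb7 and Ebmaj7 all belong to that set. Cb (Cb–Eb–Gb) doesn't fit — on degree 6 Eb major would have Cm (vi). Cb is the degree-6 chord of Eb minor, so it is the borrowed bVI.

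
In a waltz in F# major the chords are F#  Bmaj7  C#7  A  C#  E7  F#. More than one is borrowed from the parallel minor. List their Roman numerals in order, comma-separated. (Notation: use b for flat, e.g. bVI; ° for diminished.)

bIII, bVII7

F# major has the diatonic set F#, G#m, A#m, B, C#, D#m, E#dim. F#, Bmaj7, C#7 and C# all belong to that set. A (A–C#–E) is not: scale degree 3 in F# major carries A#m (iii). In F# minor the chord on that degree is A, so here it functions as bIII, borrowed from the parallel minor. E7 (E–G#–B–D) doesn't fit — on degree 7 F# major would have E#dim (vii°). E7 is the degree-7 chord of F# minor, so it is the borrowed bVII7.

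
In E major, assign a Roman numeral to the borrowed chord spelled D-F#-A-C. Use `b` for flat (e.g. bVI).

bVII7

In E major scale degree 7 is D#; D is its lowered form, from E minor. D–F#–A–C is a dominant-seventh chord — the form found in E minor, not the diatonic vii° (D#dim). Borrowed into E major it is written bVII7.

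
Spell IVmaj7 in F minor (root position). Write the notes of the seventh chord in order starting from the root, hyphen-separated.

The root, Bb, is scale degree 4 — the same note in F minor and F major; only the chord quality changes. In F major the chord on Bb is Bb–D–F–A.

Bb-D-F-A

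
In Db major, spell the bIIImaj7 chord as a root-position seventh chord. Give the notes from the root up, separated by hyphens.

bIIImaj7 is built on the lowered scale degree 3. In Db major degree 3 is F; lowered it becomes Fb. Stacking thirds in Db minor on Fb gives Fb–Ab–Cb–Eb.

Fb-Ab-Cb-Eb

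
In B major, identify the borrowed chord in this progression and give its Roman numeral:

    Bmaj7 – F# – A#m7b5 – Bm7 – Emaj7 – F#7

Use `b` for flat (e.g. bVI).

In B major the diatonic chords are B, C#m, D#m, E, F#, G#m, A#dim. Of the given chords, Bmaj7, F#, A#m7b5, Emaj7 and F#7 are diatonic. Bm7 (B–D–F#–A) doesn't fit — on degree 1 B major would have B (I). Bm7 is the degree-1 chord of B minor, so it is the borrowed i7.

i7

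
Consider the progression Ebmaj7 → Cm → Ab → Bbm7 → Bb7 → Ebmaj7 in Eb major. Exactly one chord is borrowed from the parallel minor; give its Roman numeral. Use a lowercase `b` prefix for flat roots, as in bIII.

v7

In Eb major the diatonic chords are Eb, Fm, Gm, Ab, Bb, Cm, Ddim. Of the given chords, Ebmaj7, Cm, Ab and Bb7 are diatonic. Bbm7 (Bb–Db–F–Ab) doesn't fit — on degree 5 Eb major would have Bb (V). Bbm7 is the degree-5 chord of Eb minor, so it is the borrowed v7.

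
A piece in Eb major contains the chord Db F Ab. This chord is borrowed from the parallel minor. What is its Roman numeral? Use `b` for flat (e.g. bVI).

bVII

In Eb major scale degree 7 is D; Db is its lowered form, from Eb minor. Diatonically Eb major has Ddim (vii°) on that degree; Db–F–Ab is instead the major chord native to Eb minor, so it takes the label bVII.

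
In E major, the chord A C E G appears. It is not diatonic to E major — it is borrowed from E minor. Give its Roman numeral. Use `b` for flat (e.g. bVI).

iv7

The root A is the diatonic 4th degree of E major; the borrowing shows in the chord quality. Diatonically E major has A (IV) on that degree; A–C–E–G is instead the minor-seventh chord native to E minor, so it takes the label iv7.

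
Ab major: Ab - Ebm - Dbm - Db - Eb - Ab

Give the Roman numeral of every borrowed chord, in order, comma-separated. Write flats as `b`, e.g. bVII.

Ab major has the diatonic set Ab, Bbm, Cm, Db, Eb, Fm, Gdim. Ab, Db and Eb all belong to that set. Ebm (Eb–Gb–Bb) is not: scale degree 5 in Ab major carries Eb (V). In Ab minor the chord on that degree is Ebm, so here it functions as v, borrowed from the parallel minor. Dbm (Db–Fb–Ab) doesn't fit — on degree 4 Ab major would have Db (IV). Dbm is the degree-4 chord of Ab minor, so it is the borrowed iv.

v, iv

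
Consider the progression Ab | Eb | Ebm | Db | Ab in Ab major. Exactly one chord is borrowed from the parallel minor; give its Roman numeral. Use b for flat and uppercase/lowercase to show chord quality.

v

In Ab major the diatonic chords are Ab, Bbm, Cm, Db, Eb, Fm, Gdim. Ab, Eb and Db all belong to that set. Ebm (Eb–Gb–Bb) is not: scale degree 5 in Ab major carries Eb (V). In Ab minor the chord on that degree is Ebm, so here it functions as v, borrowed from the parallel minor.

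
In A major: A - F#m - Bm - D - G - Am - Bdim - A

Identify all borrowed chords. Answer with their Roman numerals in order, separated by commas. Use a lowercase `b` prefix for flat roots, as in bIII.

bVII, i, ii°

The diatonic triads in A major are A, Bm, C#m, D, E, F#m, G#dim. A, F#m, Bm and D are all diatonic. But G (G–B–D) is foreign: the diatonic vii° on degree 7 is G#dim, whereas G comes from A minor. It is labeled bVII. Am (A–C–E) doesn't fit — on degree 1 A major would have A (I). Am is the degree-1 chord of A minor, so it is the borrowed i. Bdim (B–D–F) doesn't fit — on degree 2 A major would have Bm (ii). Bdim is the degree-2 chord of A minor, so it is the borrowed ii°.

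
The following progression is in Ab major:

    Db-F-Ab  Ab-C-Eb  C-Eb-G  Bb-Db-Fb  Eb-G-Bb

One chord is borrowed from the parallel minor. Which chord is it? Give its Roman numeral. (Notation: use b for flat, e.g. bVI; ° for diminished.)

ii°

The diatonic triads in Ab major are Ab, Bbm, Cm, Db, Eb, Fm, Gdim. Of the given chords, Db–F–Ab = Db, Ab–C–Eb = Ab, C–Eb–G = Cm and Eb–G–Bb = Eb are diatonic. Bb–Db–Fb doesn't fit — on degree 2 Ab major would have Bbm (ii). Bbdim is the degree-2 chord of Ab minor, so it is the borrowed ii°.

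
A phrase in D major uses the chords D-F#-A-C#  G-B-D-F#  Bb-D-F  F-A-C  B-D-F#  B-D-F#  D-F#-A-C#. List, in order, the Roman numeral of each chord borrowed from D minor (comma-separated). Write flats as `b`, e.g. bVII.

bVI, bIII

D major has the diatonic set D, Em, F#m, G, A, Bm, C#dim. D–F#–A–C# = Dmaj7, G–B–D–F# = Gmaj7 and B–D–F# = Bm all belong to that set. Bb–D–F doesn't fit — on degree 6 D major would have Bm (vi). Bb is the degree-6 chord of D minor, so it is the borrowed bVI. F–A–C is not: scale degree 3 in D major carries F#m (iii). In D minor the chord on that degree is F, so here it functions as bIII, borrowed from the parallel minor.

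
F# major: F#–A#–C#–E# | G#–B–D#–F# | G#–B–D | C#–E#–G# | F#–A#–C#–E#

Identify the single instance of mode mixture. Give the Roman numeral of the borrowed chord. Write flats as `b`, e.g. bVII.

The diatonic triads in F# major are F#, G#m, A#m, B, C#, D#m, E#dim. F#–A#–C#–E# = F#maj7, G#–B–D#–F# = G#m7 and C#–E#–G# = C# all belong to that set. G#–B–D doesn't fit — on degree 2 F# major would have G#m (ii). G#dim is the degree-2 chord of F# minor, so it is the borrowed ii°.

ii°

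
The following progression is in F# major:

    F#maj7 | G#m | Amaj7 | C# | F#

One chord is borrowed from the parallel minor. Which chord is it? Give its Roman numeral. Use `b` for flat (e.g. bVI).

bIIImaj7

In F# major the diatonic chords are F#, G#m, A#m, B, C#, D#m, E#dim. F#maj7, G#m, C# and F# all belong to that set. But Amaj7 (A–C#–E–G#) is foreign: the diatonic iii on degree 3 is A#m, whereas Amaj7 comes from F# minor. It is labeled bIIImaj7.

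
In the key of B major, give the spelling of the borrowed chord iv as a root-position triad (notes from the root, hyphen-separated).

E-G-B

The root, E, is scale degree 4 — the same note in B major and B minor; only the chord quality changes. Building the minor chord from the parallel minor on E: E–G–B.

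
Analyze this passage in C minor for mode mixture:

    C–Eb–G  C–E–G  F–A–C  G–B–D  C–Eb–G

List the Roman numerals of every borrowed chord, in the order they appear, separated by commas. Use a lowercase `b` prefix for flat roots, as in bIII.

C minor has the diatonic set Cm, Ddim, Eb, Fm, G, Ab, Bb (with V from harmonic minor). C–Eb–G = Cm and G–B–D = G both belong to that set. C–E–G is not: scale degree 1 in C minor carries Cm (i). In C major the chord on that degree is C, so here it functions as I, borrowed from the parallel major. F–A–C doesn't fit — on degree 4 C minor would have Fm (iv). F is the degree-4 chord of C major, so it is the borrowed IV.

I, IV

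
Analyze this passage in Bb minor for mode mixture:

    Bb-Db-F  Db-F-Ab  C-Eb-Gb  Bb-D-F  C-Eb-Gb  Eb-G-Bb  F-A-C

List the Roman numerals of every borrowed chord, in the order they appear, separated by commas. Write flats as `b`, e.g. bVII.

Bb minor has the diatonic set Bbm, Cdim, Db, Ebm, F, Gb, Ab (with V from harmonic minor). Bb–Db–F = Bbm, Db–F–Ab = Db, C–Eb–Gb = Cdim and F–A–C = F all belong to that set. Bb–D–F is not: scale degree 1 in Bb minor carries Bbm (i). In Bb major the chord on that degree is Bb, so here it functions as I, borrowed from the parallel major. Eb–G–Bb is not: scale degree 4 in Bb minor carries Ebm (iv). In Bb major the chord on that degree is Eb, so here it functions as IV, borrowed from the parallel major.

I, IV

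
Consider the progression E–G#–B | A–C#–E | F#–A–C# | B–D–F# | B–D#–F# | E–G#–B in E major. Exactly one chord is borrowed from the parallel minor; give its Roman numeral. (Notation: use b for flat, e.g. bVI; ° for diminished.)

v

In E major the diatonic chords are E, F#m, G#m, A, B, C#m, D#dim. E–G#–B = E, A–C#–E = A, F#–A–C# = F#m and B–D#–F# = B are all diatonic. But B–D–F# is foreign: the diatonic V on degree 5 is B, whereas Bm comes from E minor. It is labeled v.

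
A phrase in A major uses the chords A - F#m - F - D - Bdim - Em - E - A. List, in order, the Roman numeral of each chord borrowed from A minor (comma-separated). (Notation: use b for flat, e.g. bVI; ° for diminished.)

In A major the diatonic chords are A, Bm, C#m, D, E, F#m, G#dim. A, F#m, D and E are all diatonic. But F (F–A–C) is foreign: the diatonic vi on degree 6 is F#m, whereas F comes from A minor. It is labeled bVI. Bdim (B–D–F) doesn't fit — on degree 2 A major would have Bm (ii). Bdim is the degree-2 chord of A minor, so it is the borrowed ii°. Em (E–G–B) is not: scale degree 5 in A major carries E (V). In A minor the chord on that degree is Em, so here it functions as v, borrowed from the parallel minor.

bVI, ii°, v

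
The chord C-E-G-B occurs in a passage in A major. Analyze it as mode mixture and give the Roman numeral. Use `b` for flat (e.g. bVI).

bIIImaj7

In A major scale degree 3 is C#; C is its lowered form, from A minor. C–E–G–B is a major-seventh chord — the form found in A minor, not the diatonic iii (C#m). Borrowed into A major it is written bIIImaj7.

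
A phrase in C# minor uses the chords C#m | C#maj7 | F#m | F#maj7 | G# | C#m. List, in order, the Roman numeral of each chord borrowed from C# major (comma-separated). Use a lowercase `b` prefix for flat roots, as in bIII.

Imaj7, IVmaj7

The diatonic triads in C# minor (with V from harmonic minor) are C#m, D#dim, E, F#m, G#, A, B. C#m, F#m and G# all belong to that set. C#maj7 (C#–E#–G#–B#) is not: scale degree 1 in C# minor carries C#m (i). In C# major the chord on that degree is C#maj7, so here it functions as Imaj7, borrowed from the parallel major. F#maj7 (F#–A#–C#–E#) doesn't fit — on degree 4 C# minor would have F#m (iv). F#maj7 is the degree-4 chord of C# major, so it is the borrowed IVmaj7.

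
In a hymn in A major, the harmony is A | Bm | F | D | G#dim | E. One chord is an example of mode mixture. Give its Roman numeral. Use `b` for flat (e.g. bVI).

In A major the diatonic chords are A, Bm, C#m, D, E, F#m, G#dim. Of the given chords, A, Bm, D, G#dim and E are diatonic. F (F–A–C) is not: scale degree 6 in A major carries F#m (vi). In A minor the chord on that degree is F, so here it functions as bVI, borrowed from the parallel minor.

bVI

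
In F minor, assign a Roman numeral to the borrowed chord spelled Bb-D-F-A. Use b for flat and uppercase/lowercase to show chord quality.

IVmaj7

Bb is scale degree 4 in F minor. The diatonic chord on degree 4 would be Bbm (iv), but Bb–D–F–A is the major-seventh chord from F major. As a borrowed chord it is labeled IVmaj7.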